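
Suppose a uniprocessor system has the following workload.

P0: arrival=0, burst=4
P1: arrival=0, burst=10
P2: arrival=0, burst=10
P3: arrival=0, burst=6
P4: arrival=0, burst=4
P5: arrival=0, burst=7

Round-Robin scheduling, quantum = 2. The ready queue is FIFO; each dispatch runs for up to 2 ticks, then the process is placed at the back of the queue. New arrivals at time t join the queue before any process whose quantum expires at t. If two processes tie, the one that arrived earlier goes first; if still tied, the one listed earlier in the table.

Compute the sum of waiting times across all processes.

142

Gantt: | P0 0-2 | P1 2-4 | P2 4-6 | P3 6-8 | P4 8-10 | P5 10-12 | P0 12-14 | P1 14-16 | P2 16-18 | P3 18-20 | P4 20-22 | P5 22-24 | P1 24-26 | P2 26-28 | P3 28-30 | P5 30-32 | P1 32-34 | P2 34-36 | P5 36-37 | P1 37-39 | P2 39-41 |
Completion: P0=14  P1=39  P2=41  P3=30  P4=22  P5=37
Turnaround (C−A): P0=14  P1=39  P2=41  P3=30  P4=22  P5=37
Waiting = turnaround − burst: P0=10, P1=29, P2=31, P3=24, P4=18, P5=30
Total waiting = 10 + 29 + 31 + 24 + 18 + 30 = 142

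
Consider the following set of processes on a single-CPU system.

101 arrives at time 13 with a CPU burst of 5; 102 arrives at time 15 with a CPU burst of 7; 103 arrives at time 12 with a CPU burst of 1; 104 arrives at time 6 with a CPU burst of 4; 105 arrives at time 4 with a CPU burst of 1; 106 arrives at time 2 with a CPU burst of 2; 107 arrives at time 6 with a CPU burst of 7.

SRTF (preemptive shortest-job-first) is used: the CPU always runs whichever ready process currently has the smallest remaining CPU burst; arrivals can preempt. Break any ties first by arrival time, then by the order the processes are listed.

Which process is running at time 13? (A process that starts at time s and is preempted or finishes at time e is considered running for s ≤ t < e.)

Schedule: | idle 0-2 | 106 2-4 | 105 4-5 | idle 5-6 | 104 6-10 | 107 10-12 | 103 12-13 | 107 13-18 | 101 18-23 | 102 23-30 |
Completion: 101=23  102=30  103=13  104=10  105=5  106=4  107=18
Turnaround (C−A): 101=10  102=15  103=1  104=4  105=1  106=2  107=12

107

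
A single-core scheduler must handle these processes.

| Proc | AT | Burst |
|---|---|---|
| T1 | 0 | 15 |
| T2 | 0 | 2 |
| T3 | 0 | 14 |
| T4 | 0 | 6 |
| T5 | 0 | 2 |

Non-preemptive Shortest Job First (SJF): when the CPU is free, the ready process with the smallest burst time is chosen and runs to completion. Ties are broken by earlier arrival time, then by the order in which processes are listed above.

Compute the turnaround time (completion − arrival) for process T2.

2

Timeline: | T2 0-2 | T5 2-4 | T4 4-10 | T3 10-24 | T1 24-39 |
Completion: T1=39  T2=2  T3=24  T4=10  T5=4
Turnaround(T2) = completion − arrival = 2 − 0 = 2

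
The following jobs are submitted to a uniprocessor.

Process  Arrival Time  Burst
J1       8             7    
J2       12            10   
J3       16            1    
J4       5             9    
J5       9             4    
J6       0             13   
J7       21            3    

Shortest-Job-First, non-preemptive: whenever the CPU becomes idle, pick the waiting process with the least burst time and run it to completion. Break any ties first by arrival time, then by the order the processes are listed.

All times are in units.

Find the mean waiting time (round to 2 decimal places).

9.57

Schedule: | J6 0-13 | J5 13-17 | J3 17-18 | J1 18-25 | J7 25-28 | J4 28-37 | J2 37-47 |
Completion: J1=25  J2=47  J3=18  J4=37  J5=17  J6=13  J7=28
Waiting times: J1=10, J2=25, J3=1, J4=23, J5=4, J6=0, J7=4
Average waiting = (10+25+1+23+4+0+4) / 7 = 67/7 = 9.57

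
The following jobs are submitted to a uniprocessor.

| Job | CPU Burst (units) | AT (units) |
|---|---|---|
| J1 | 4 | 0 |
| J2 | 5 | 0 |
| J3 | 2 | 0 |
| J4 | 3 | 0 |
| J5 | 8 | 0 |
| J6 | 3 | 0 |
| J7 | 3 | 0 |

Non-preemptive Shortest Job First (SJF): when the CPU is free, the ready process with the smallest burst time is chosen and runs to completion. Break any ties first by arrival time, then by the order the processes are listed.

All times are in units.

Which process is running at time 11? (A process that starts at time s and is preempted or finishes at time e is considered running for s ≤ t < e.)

Schedule: | J3 0-2 | J4 2-5 | J6 5-8 | J7 8-11 | J1 11-15 | J2 15-20 | J5 20-28 |
Completion: J1=15  J2=20  J3=2  J4=5  J5=28  J6=8  J7=11
Turnaround (C−A): J1=15  J2=20  J3=2  J4=5  J5=28  J6=8  J7=11

J1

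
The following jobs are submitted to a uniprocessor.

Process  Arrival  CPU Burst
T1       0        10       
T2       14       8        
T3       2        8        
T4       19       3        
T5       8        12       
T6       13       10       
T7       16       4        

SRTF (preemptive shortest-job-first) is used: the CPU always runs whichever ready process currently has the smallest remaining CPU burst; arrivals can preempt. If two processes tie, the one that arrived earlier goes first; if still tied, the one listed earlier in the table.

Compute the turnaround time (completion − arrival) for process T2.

19

Gantt: | T1 0-10 | T3 10-18 | T7 18-22 | T4 22-25 | T2 25-33 | T6 33-43 | T5 43-55 |
Completion: T1=10  T2=33  T3=18  T4=25  T5=55  T6=43  T7=22
Turnaround (C−A): T1=10  T2=19  T3=16  T4=6  T5=47  T6=30  T7=6
Turnaround(T2) = completion − arrival = 33 − 14 = 19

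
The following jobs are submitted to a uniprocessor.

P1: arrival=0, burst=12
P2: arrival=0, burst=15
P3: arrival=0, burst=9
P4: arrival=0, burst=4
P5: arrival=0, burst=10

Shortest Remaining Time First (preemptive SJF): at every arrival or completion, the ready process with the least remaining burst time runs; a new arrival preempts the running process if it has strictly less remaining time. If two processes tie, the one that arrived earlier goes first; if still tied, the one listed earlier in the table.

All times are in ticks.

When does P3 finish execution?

13

Schedule: | P4 0-4 | P3 4-13 | P5 13-23 | P1 23-35 | P2 35-50 |
Completion: P1=35  P2=50  P3=13  P4=4  P5=23
Turnaround (C−A): P1=35  P2=50  P3=13  P4=4  P5=23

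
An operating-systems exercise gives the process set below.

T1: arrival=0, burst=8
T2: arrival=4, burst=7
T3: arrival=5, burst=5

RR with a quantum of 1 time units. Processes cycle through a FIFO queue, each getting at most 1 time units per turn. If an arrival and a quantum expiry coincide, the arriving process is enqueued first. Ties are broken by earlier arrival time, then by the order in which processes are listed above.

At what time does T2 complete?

Gantt: | T1 0-4 | T2 4-5 | T1 5-6 | T3 6-7 | T2 7-8 | T1 8-9 | T3 9-10 | T2 10-11 | T1 11-12 | T3 12-13 | T2 13-14 | T1 14-15 | T3 15-16 | T2 16-17 | T3 17-18 | T2 18-20 |
Completion: T1=15  T2=20  T3=18
Turnaround (C−A): T1=15  T2=16  T3=13

20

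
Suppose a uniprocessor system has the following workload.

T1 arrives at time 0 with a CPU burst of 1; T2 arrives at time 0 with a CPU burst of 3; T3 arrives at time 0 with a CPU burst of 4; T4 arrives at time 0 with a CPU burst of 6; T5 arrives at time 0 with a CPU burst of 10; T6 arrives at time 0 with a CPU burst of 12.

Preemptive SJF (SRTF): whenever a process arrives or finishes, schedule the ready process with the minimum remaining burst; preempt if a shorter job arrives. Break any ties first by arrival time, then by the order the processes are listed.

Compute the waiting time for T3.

Timeline: | T1 0-1 | T2 1-4 | T3 4-8 | T4 8-14 | T5 14-24 | T6 24-36 |
Completion: T1=1  T2=4  T3=8  T4=14  T5=24  T6=36
Waiting(T3) = turnaround − burst = 8 − 4 = 4

4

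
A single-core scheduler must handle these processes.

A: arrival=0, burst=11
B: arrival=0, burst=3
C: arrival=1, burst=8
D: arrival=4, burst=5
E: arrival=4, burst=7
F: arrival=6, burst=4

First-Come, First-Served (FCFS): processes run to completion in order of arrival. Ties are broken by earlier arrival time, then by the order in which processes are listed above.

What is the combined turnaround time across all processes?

131

Timeline: | A 0-11 | B 11-14 | C 14-22 | D 22-27 | E 27-34 | F 34-38 |
Completion: A=11  B=14  C=22  D=27  E=34  F=38
Turnaround (C−A): A=11  B=14  C=21  D=23  E=30  F=32
Turnaround = completion − arrival: A=11, B=14, C=21, D=23, E=30, F=32
Total turnaround = 11 + 14 + 21 + 23 + 30 + 32 = 131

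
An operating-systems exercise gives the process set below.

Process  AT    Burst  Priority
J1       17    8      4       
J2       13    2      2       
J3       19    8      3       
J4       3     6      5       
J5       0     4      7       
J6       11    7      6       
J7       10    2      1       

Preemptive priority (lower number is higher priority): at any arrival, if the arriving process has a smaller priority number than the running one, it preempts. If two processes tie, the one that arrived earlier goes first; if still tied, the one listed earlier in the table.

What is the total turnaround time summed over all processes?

Gantt: | J5 0-3 | J4 3-9 | J5 9-10 | J7 10-12 | J6 12-13 | J2 13-15 | J6 15-17 | J1 17-19 | J3 19-27 | J1 27-33 | J6 33-37 |
Completion: J1=33  J2=15  J3=27  J4=9  J5=10  J6=37  J7=12
Turnaround (C−A): J1=16  J2=2  J3=8  J4=6  J5=10  J6=26  J7=2
Turnaround = completion − arrival: J1=16, J2=2, J3=8, J4=6, J5=10, J6=26, J7=2
Total turnaround = 16 + 2 + 8 + 6 + 10 + 26 + 2 = 70

70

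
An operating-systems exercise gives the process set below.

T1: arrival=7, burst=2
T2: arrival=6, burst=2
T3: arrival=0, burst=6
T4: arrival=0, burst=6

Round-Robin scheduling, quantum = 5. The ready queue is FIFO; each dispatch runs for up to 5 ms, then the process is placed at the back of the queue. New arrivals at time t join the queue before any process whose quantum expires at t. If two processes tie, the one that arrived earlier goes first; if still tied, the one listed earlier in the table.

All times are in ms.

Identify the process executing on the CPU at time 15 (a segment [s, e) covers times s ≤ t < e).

Gantt: | T3 0-5 | T4 5-10 | T3 10-11 | T2 11-13 | T1 13-15 | T4 15-16 |
Completion: T1=15  T2=13  T3=11  T4=16

T4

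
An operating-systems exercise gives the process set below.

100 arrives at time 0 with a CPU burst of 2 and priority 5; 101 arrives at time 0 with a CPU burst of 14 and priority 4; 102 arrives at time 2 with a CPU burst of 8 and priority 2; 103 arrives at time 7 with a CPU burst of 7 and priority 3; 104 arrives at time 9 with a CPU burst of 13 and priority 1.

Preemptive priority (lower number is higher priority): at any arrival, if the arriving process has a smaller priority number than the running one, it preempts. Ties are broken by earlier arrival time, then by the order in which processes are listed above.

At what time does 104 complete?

Gantt: | 101 0-2 | 102 2-9 | 104 9-22 | 102 22-23 | 103 23-30 | 101 30-42 | 100 42-44 |
Completion: 100=44  101=42  102=23  103=30  104=22
Turnaround (C−A): 100=44  101=42  102=21  103=23  104=13

22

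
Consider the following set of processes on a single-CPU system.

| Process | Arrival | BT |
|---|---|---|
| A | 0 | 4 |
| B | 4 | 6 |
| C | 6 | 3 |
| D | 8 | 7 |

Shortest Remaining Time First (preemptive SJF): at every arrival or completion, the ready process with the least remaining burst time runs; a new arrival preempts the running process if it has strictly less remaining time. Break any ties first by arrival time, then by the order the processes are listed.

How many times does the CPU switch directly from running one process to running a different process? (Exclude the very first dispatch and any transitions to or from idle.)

4

Gantt: | A 0-4 | B 4-6 | C 6-9 | B 9-13 | D 13-20 |
Completion: A=4  B=13  C=9  D=20
Turnaround (C−A): A=4  B=9  C=3  D=12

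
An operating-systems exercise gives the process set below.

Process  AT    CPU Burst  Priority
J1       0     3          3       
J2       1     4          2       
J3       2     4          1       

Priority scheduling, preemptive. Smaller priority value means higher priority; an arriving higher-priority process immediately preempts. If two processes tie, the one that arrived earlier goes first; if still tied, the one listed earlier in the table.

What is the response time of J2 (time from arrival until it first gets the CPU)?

Gantt: | J1 0-1 | J2 1-2 | J3 2-6 | J2 6-9 | J1 9-11 |
Completion: J1=11  J2=9  J3=6
Turnaround (C−A): J1=11  J2=8  J3=4
Response(J2) = first start − arrival = 1 − 1 = 0

0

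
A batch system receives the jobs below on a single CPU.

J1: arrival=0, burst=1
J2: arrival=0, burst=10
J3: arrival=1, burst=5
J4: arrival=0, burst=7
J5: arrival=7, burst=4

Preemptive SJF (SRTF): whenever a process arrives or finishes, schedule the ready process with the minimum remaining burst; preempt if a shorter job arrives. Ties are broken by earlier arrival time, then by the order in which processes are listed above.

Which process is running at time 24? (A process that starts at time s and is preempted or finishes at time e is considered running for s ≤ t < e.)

Schedule: | J1 0-1 | J3 1-6 | J4 6-7 | J5 7-11 | J4 11-17 | J2 17-27 |
Completion: J1=1  J2=27  J3=6  J4=17  J5=11

J2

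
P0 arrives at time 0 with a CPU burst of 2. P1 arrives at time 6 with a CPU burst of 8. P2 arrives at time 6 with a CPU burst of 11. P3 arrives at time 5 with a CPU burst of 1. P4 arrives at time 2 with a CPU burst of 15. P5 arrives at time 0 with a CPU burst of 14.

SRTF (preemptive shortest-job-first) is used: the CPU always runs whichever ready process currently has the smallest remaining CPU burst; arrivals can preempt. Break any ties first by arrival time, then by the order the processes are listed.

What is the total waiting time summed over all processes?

Gantt: | P0 0-2 | P5 2-5 | P3 5-6 | P1 6-14 | P5 14-25 | P2 25-36 | P4 36-51 |
Completion: P0=2  P1=14  P2=36  P3=6  P4=51  P5=25
Turnaround (C−A): P0=2  P1=8  P2=30  P3=1  P4=49  P5=25
Waiting = turnaround − burst: P0=0, P1=0, P2=19, P3=0, P4=34, P5=11
Total waiting = 0 + 0 + 19 + 0 + 34 + 11 = 64

64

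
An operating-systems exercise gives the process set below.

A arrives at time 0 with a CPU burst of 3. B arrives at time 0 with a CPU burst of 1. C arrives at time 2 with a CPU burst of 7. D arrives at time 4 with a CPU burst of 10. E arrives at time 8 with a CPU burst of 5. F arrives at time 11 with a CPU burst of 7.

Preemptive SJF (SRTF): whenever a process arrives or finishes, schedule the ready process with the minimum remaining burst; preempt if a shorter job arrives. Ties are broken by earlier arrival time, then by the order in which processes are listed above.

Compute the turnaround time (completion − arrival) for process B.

Timeline: | B 0-1 | A 1-4 | C 4-11 | E 11-16 | F 16-23 | D 23-33 |
Completion: A=4  B=1  C=11  D=33  E=16  F=23
Turnaround (C−A): A=4  B=1  C=9  D=29  E=8  F=12
Turnaround(B) = completion − arrival = 1 − 0 = 1

1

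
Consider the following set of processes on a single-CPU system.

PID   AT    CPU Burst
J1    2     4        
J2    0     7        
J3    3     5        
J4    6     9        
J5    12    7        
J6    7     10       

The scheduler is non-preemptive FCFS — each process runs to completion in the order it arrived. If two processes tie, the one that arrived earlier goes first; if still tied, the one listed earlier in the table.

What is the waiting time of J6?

18

Timeline: | J2 0-7 | J1 7-11 | J3 11-16 | J4 16-25 | J6 25-35 | J5 35-42 |
Completion: J1=11  J2=7  J3=16  J4=25  J5=42  J6=35
Waiting(J6) = turnaround − burst = 28 − 10 = 18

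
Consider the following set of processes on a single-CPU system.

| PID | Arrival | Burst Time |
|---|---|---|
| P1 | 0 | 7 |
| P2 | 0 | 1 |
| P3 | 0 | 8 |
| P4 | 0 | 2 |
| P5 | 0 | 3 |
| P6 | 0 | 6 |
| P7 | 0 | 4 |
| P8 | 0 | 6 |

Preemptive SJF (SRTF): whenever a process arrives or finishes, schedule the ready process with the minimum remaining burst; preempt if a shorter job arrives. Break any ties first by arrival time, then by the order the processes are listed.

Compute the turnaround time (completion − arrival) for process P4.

Timeline: | P2 0-1 | P4 1-3 | P5 3-6 | P7 6-10 | P6 10-16 | P8 16-22 | P1 22-29 | P3 29-37 |
Completion: P1=29  P2=1  P3=37  P4=3  P5=6  P6=16  P7=10  P8=22
Turnaround (C−A): P1=29  P2=1  P3=37  P4=3  P5=6  P6=16  P7=10  P8=22
Turnaround(P4) = completion − arrival = 3 − 0 = 3

3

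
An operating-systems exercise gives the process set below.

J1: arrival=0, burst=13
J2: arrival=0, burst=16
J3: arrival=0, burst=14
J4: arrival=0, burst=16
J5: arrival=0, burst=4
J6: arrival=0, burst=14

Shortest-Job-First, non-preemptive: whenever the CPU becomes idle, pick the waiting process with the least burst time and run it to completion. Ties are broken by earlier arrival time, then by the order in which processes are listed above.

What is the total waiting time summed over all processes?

Schedule: | J5 0-4 | J1 4-17 | J3 17-31 | J6 31-45 | J2 45-61 | J4 61-77 |
Completion: J1=17  J2=61  J3=31  J4=77  J5=4  J6=45
Turnaround (C−A): J1=17  J2=61  J3=31  J4=77  J5=4  J6=45
Waiting = turnaround − burst: J1=4, J2=45, J3=17, J4=61, J5=0, J6=31
Total waiting = 4 + 45 + 17 + 61 + 0 + 31 = 158

158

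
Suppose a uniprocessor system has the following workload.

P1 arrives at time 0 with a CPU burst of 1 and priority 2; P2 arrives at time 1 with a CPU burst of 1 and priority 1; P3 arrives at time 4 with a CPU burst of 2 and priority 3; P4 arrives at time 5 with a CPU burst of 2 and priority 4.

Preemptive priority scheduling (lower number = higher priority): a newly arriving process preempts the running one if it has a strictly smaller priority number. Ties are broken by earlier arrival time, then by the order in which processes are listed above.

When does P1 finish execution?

1

Timeline: | P1 0-1 | P2 1-2 | idle 2-4 | P3 4-6 | P4 6-8 |
Completion: P1=1  P2=2  P3=6  P4=8
Turnaround (C−A): P1=1  P2=1  P3=2  P4=3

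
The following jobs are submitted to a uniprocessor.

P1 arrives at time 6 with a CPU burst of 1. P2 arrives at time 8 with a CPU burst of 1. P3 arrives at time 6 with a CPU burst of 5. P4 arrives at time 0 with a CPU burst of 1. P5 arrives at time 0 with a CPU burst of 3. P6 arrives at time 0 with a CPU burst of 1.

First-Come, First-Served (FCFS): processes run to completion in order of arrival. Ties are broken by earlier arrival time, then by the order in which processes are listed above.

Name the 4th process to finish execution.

P1

Timeline: | P4 0-1 | P5 1-4 | P6 4-5 | idle 5-6 | P1 6-7 | P3 7-12 | P2 12-13 |
Completion: P1=7  P2=13  P3=12  P4=1  P5=4  P6=5
Turnaround (C−A): P1=1  P2=5  P3=6  P4=1  P5=4  P6=5
Finish order: P4 → P5 → P6 → P1 → P3 → P2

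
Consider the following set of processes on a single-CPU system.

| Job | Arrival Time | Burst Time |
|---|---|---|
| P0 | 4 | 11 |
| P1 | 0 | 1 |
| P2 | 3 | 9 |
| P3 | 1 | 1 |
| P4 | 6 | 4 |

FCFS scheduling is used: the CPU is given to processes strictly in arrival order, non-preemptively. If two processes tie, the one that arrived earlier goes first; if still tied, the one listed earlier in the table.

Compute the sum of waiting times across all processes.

Timeline: | P1 0-1 | P3 1-2 | idle 2-3 | P2 3-12 | P0 12-23 | P4 23-27 |
Completion: P0=23  P1=1  P2=12  P3=2  P4=27
Waiting = turnaround − burst: P0=8, P1=0, P2=0, P3=0, P4=17
Total waiting = 8 + 0 + 0 + 0 + 17 = 25

25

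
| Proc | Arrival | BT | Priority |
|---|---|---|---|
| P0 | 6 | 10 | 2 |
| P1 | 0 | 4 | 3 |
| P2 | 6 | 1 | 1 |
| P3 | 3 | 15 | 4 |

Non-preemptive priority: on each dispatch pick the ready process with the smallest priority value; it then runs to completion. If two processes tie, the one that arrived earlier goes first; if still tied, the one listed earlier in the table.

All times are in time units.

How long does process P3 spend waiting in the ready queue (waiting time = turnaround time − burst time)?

1

Timeline: | P1 0-4 | P3 4-19 | P2 19-20 | P0 20-30 |
Completion: P0=30  P1=4  P2=20  P3=19
Waiting(P3) = turnaround − burst = 16 − 15 = 1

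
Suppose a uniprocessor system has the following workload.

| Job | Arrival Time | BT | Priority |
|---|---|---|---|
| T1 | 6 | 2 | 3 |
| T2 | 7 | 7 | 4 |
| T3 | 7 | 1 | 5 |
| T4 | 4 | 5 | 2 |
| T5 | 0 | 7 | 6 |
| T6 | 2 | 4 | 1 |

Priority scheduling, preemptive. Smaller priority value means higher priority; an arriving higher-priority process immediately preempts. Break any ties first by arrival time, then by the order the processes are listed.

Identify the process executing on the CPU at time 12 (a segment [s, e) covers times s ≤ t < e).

T1

Schedule: | T5 0-2 | T6 2-6 | T4 6-11 | T1 11-13 | T2 13-20 | T3 20-21 | T5 21-26 |
Completion: T1=13  T2=20  T3=21  T4=11  T5=26  T6=6
Turnaround (C−A): T1=7  T2=13  T3=14  T4=7  T5=26  T6=4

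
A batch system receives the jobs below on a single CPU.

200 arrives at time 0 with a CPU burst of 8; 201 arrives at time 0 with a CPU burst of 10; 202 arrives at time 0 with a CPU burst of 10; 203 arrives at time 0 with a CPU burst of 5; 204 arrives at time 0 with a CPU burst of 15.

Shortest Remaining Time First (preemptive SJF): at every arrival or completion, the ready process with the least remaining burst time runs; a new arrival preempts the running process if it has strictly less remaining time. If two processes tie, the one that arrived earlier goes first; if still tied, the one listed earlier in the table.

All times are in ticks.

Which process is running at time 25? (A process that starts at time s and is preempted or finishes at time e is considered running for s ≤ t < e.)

Gantt: | 203 0-5 | 200 5-13 | 201 13-23 | 202 23-33 | 204 33-48 |
Completion: 200=13  201=23  202=33  203=5  204=48
Turnaround (C−A): 200=13  201=23  202=33  203=5  204=48

202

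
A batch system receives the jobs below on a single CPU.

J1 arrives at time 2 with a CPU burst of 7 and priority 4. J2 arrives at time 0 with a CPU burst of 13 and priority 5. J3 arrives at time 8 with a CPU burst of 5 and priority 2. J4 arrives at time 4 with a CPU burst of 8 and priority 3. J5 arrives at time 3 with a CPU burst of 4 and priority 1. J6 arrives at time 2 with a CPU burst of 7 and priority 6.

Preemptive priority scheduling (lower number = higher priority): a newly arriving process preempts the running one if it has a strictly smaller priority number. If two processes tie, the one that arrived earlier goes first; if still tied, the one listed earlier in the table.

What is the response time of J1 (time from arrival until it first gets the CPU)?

0

Timeline: | J2 0-2 | J1 2-3 | J5 3-7 | J4 7-8 | J3 8-13 | J4 13-20 | J1 20-26 | J2 26-37 | J6 37-44 |
Completion: J1=26  J2=37  J3=13  J4=20  J5=7  J6=44
Turnaround (C−A): J1=24  J2=37  J3=5  J4=16  J5=4  J6=42
Response(J1) = first start − arrival = 2 − 2 = 0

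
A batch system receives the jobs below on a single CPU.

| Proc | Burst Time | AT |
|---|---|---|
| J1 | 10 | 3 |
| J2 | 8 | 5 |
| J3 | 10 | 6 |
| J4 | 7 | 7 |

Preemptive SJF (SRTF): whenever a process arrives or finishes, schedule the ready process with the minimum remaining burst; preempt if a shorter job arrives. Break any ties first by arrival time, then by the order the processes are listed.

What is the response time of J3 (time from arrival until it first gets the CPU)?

22

Schedule: | idle 0-3 | J1 3-13 | J4 13-20 | J2 20-28 | J3 28-38 |
Completion: J1=13  J2=28  J3=38  J4=20
Turnaround (C−A): J1=10  J2=23  J3=32  J4=13
Response(J3) = first start − arrival = 28 − 6 = 22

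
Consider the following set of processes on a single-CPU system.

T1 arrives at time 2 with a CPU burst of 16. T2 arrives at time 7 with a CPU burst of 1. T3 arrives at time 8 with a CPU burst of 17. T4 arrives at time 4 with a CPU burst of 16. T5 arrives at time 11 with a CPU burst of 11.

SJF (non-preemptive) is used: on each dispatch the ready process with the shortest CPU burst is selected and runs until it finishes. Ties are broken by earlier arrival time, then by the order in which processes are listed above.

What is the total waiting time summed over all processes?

Gantt: | idle 0-2 | T1 2-18 | T2 18-19 | T5 19-30 | T4 30-46 | T3 46-63 |
Completion: T1=18  T2=19  T3=63  T4=46  T5=30
Turnaround (C−A): T1=16  T2=12  T3=55  T4=42  T5=19
Waiting = turnaround − burst: T1=0, T2=11, T3=38, T4=26, T5=8
Total waiting = 0 + 11 + 38 + 26 + 8 = 83

83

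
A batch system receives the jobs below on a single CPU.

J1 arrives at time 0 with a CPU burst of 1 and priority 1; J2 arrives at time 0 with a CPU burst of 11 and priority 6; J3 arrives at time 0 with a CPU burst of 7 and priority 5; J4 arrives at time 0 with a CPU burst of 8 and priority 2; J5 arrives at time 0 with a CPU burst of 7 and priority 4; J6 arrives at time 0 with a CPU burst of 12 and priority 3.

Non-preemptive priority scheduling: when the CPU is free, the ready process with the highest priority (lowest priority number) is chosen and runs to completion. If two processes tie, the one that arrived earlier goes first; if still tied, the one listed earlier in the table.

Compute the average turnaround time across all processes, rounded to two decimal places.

23.33

Gantt: | J1 0-1 | J4 1-9 | J6 9-21 | J5 21-28 | J3 28-35 | J2 35-46 |
Completion: J1=1  J2=46  J3=35  J4=9  J5=28  J6=21
Turnaround (C−A): J1=1  J2=46  J3=35  J4=9  J5=28  J6=21
Turnaround times: J1=1, J2=46, J3=35, J4=9, J5=28, J6=21
Average turnaround = (1+46+35+9+28+21) / 6 = 140/6 = 23.33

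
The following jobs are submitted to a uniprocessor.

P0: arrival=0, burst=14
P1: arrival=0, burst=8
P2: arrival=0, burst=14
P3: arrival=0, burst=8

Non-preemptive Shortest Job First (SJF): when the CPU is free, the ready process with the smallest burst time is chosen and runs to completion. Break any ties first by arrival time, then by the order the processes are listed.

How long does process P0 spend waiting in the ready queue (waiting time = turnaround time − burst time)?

16

Gantt: | P1 0-8 | P3 8-16 | P0 16-30 | P2 30-44 |
Completion: P0=30  P1=8  P2=44  P3=16
Turnaround (C−A): P0=30  P1=8  P2=44  P3=16
Waiting(P0) = turnaround − burst = 30 − 14 = 16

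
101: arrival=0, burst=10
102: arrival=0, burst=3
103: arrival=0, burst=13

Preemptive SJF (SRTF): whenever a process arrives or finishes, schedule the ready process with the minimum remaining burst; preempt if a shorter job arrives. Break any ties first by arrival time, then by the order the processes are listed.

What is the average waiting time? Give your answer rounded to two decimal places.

Gantt: | 102 0-3 | 101 3-13 | 103 13-26 |
Completion: 101=13  102=3  103=26
Waiting times: 101=3, 102=0, 103=13
Average waiting = (3+0+13) / 3 = 16/3 = 5.33

5.33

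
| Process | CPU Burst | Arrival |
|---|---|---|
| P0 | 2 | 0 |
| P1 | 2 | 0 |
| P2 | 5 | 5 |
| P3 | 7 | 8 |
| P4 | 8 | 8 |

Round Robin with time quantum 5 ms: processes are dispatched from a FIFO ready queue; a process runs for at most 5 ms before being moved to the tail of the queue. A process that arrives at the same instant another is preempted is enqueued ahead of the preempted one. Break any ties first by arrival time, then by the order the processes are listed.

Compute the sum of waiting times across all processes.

Timeline: | P0 0-2 | P1 2-4 | idle 4-5 | P2 5-10 | P3 10-15 | P4 15-20 | P3 20-22 | P4 22-25 |
Completion: P0=2  P1=4  P2=10  P3=22  P4=25
Waiting = turnaround − burst: P0=0, P1=2, P2=0, P3=7, P4=9
Total waiting = 0 + 2 + 0 + 7 + 9 = 18

18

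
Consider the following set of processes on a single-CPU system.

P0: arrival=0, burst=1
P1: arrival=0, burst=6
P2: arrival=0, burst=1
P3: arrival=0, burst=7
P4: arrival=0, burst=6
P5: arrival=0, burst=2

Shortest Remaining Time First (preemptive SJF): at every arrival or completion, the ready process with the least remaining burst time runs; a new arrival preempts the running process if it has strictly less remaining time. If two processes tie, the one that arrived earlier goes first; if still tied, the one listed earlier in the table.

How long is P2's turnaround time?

Timeline: | P0 0-1 | P2 1-2 | P5 2-4 | P1 4-10 | P4 10-16 | P3 16-23 |
Completion: P0=1  P1=10  P2=2  P3=23  P4=16  P5=4
Turnaround(P2) = completion − arrival = 2 − 0 = 2

2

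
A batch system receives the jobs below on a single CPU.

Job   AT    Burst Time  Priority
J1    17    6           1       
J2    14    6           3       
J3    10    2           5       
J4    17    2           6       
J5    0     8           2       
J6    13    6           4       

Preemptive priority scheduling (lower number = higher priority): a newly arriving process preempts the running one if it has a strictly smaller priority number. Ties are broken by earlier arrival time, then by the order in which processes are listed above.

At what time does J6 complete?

31

Gantt: | J5 0-8 | idle 8-10 | J3 10-12 | idle 12-13 | J6 13-14 | J2 14-17 | J1 17-23 | J2 23-26 | J6 26-31 | J4 31-33 |
Completion: J1=23  J2=26  J3=12  J4=33  J5=8  J6=31
Turnaround (C−A): J1=6  J2=12  J3=2  J4=16  J5=8  J6=18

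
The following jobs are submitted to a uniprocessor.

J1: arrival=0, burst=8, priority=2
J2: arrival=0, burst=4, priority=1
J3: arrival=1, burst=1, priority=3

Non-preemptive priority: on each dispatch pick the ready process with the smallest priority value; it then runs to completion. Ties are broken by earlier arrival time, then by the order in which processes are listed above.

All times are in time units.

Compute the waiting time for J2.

0

Timeline: | J2 0-4 | J1 4-12 | J3 12-13 |
Completion: J1=12  J2=4  J3=13
Turnaround (C−A): J1=12  J2=4  J3=12
Waiting(J2) = turnaround − burst = 4 − 4 = 0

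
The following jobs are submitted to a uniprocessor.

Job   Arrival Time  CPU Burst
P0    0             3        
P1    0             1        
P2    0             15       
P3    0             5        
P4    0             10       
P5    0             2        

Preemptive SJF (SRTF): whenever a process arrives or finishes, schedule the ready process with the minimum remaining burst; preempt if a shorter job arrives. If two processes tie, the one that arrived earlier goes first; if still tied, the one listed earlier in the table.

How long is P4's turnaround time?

21

Schedule: | P1 0-1 | P5 1-3 | P0 3-6 | P3 6-11 | P4 11-21 | P2 21-36 |
Completion: P0=6  P1=1  P2=36  P3=11  P4=21  P5=3
Turnaround (C−A): P0=6  P1=1  P2=36  P3=11  P4=21  P5=3
Turnaround(P4) = completion − arrival = 21 − 0 = 21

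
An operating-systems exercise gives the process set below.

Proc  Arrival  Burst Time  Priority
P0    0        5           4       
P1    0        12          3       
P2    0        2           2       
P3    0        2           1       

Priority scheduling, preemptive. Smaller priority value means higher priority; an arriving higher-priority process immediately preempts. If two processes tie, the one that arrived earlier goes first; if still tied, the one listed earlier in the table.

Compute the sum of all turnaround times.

Schedule: | P3 0-2 | P2 2-4 | P1 4-16 | P0 16-21 |
Completion: P0=21  P1=16  P2=4  P3=2
Turnaround = completion − arrival: P0=21, P1=16, P2=4, P3=2
Total turnaround = 21 + 16 + 4 + 2 = 43

43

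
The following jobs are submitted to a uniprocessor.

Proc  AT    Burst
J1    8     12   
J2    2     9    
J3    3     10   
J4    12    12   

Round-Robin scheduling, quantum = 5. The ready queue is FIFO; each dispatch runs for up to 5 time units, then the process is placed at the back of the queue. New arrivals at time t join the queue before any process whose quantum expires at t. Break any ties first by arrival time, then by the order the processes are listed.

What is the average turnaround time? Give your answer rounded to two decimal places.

Gantt: | idle 0-2 | J2 2-7 | J3 7-12 | J2 12-16 | J1 16-21 | J4 21-26 | J3 26-31 | J1 31-36 | J4 36-41 | J1 41-43 | J4 43-45 |
Completion: J1=43  J2=16  J3=31  J4=45
Turnaround (C−A): J1=35  J2=14  J3=28  J4=33
Turnaround times: J1=35, J2=14, J3=28, J4=33
Average turnaround = (35+14+28+33) / 4 = 110/4 = 27.50

27.50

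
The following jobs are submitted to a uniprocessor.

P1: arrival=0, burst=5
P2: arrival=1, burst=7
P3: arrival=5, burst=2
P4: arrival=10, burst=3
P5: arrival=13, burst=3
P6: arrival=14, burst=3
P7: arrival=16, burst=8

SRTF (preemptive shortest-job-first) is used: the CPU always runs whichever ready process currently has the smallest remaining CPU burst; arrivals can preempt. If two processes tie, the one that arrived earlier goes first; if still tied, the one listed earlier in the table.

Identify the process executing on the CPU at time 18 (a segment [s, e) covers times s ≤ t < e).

P6

Schedule: | P1 0-5 | P3 5-7 | P2 7-10 | P4 10-13 | P5 13-16 | P6 16-19 | P2 19-23 | P7 23-31 |
Completion: P1=5  P2=23  P3=7  P4=13  P5=16  P6=19  P7=31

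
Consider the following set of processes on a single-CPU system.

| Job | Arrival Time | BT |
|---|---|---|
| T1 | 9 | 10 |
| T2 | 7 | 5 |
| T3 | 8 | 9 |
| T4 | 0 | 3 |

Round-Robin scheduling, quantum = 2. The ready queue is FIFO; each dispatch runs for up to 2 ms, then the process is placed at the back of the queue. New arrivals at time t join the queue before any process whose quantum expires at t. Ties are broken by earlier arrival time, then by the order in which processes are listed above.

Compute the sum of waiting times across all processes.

32

Schedule: | T4 0-3 | idle 3-7 | T2 7-9 | T3 9-11 | T1 11-13 | T2 13-15 | T3 15-17 | T1 17-19 | T2 19-20 | T3 20-22 | T1 22-24 | T3 24-26 | T1 26-28 | T3 28-29 | T1 29-31 |
Completion: T1=31  T2=20  T3=29  T4=3
Turnaround (C−A): T1=22  T2=13  T3=21  T4=3
Waiting = turnaround − burst: T1=12, T2=8, T3=12, T4=0
Total waiting = 12 + 8 + 12 + 0 = 32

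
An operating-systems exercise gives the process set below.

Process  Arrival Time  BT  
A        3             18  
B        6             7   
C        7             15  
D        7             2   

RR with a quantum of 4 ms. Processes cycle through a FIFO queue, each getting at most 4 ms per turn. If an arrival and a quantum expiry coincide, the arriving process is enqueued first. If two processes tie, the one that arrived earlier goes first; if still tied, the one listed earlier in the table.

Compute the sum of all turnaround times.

106

Gantt: | idle 0-3 | A 3-7 | B 7-11 | C 11-15 | D 15-17 | A 17-21 | B 21-24 | C 24-28 | A 28-32 | C 32-36 | A 36-40 | C 40-43 | A 43-45 |
Completion: A=45  B=24  C=43  D=17
Turnaround (C−A): A=42  B=18  C=36  D=10
Turnaround = completion − arrival: A=42, B=18, C=36, D=10
Total turnaround = 42 + 18 + 36 + 10 = 106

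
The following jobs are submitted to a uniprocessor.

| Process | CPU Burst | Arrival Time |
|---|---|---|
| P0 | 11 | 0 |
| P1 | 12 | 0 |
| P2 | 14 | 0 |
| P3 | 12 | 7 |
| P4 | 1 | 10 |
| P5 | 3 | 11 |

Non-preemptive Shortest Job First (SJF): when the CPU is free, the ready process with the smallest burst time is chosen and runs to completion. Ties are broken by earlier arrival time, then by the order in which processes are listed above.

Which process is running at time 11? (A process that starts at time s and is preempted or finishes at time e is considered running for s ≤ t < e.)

P4

Gantt: | P0 0-11 | P4 11-12 | P5 12-15 | P1 15-27 | P3 27-39 | P2 39-53 |
Completion: P0=11  P1=27  P2=53  P3=39  P4=12  P5=15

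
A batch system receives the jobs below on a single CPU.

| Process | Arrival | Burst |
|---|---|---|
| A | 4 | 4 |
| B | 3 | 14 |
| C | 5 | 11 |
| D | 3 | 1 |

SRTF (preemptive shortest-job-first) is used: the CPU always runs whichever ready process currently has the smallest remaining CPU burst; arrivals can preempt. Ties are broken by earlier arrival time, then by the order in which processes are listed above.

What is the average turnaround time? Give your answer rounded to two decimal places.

12.25

Schedule: | idle 0-3 | D 3-4 | A 4-8 | C 8-19 | B 19-33 |
Completion: A=8  B=33  C=19  D=4
Turnaround (C−A): A=4  B=30  C=14  D=1
Turnaround times: A=4, B=30, C=14, D=1
Average turnaround = (4+30+14+1) / 4 = 49/4 = 12.25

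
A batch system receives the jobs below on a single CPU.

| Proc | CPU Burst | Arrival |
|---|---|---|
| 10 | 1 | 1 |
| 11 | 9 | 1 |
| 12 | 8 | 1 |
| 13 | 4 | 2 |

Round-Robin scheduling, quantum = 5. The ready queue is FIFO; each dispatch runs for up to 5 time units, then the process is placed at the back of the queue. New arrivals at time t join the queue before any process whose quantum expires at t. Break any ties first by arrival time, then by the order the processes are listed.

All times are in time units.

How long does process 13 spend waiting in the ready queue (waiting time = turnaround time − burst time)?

10

Timeline: | idle 0-1 | 10 1-2 | 11 2-7 | 12 7-12 | 13 12-16 | 11 16-20 | 12 20-23 |
Completion: 10=2  11=20  12=23  13=16
Turnaround (C−A): 10=1  11=19  12=22  13=14
Waiting(13) = turnaround − burst = 14 − 4 = 10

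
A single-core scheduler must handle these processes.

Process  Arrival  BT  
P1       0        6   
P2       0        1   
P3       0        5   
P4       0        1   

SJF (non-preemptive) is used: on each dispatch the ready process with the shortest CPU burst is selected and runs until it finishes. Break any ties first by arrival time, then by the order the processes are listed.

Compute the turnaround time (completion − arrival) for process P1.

13

Gantt: | P2 0-1 | P4 1-2 | P3 2-7 | P1 7-13 |
Completion: P1=13  P2=1  P3=7  P4=2
Turnaround (C−A): P1=13  P2=1  P3=7  P4=2
Turnaround(P1) = completion − arrival = 13 − 0 = 13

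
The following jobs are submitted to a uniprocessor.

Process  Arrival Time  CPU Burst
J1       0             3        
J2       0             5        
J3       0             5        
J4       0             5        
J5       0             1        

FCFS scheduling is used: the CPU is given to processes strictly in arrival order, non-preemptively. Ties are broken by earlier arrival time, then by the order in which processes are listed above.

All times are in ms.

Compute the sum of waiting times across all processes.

Gantt: | J1 0-3 | J2 3-8 | J3 8-13 | J4 13-18 | J5 18-19 |
Completion: J1=3  J2=8  J3=13  J4=18  J5=19
Turnaround (C−A): J1=3  J2=8  J3=13  J4=18  J5=19
Waiting = turnaround − burst: J1=0, J2=3, J3=8, J4=13, J5=18
Total waiting = 0 + 3 + 8 + 13 + 18 = 42

42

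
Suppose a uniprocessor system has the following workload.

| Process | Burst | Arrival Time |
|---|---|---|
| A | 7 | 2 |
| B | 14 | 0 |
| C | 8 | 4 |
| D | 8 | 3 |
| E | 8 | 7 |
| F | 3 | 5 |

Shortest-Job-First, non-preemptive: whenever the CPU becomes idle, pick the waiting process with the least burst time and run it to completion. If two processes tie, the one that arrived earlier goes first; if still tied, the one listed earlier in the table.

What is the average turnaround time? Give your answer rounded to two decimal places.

25.67

Timeline: | B 0-14 | F 14-17 | A 17-24 | D 24-32 | C 32-40 | E 40-48 |
Completion: A=24  B=14  C=40  D=32  E=48  F=17
Turnaround times: A=22, B=14, C=36, D=29, E=41, F=12
Average turnaround = (22+14+36+29+41+12) / 6 = 154/6 = 25.67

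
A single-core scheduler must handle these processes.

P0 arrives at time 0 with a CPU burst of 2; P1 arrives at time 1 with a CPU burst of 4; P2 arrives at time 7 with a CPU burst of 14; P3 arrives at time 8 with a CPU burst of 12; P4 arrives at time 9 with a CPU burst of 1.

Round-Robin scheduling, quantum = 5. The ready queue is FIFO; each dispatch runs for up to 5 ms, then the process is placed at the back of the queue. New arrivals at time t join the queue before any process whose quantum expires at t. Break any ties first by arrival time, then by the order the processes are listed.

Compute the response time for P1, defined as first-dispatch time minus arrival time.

Timeline: | P0 0-2 | P1 2-6 | idle 6-7 | P2 7-12 | P3 12-17 | P4 17-18 | P2 18-23 | P3 23-28 | P2 28-32 | P3 32-34 |
Completion: P0=2  P1=6  P2=32  P3=34  P4=18
Turnaround (C−A): P0=2  P1=5  P2=25  P3=26  P4=9
Response(P1) = first start − arrival = 2 − 1 = 1

1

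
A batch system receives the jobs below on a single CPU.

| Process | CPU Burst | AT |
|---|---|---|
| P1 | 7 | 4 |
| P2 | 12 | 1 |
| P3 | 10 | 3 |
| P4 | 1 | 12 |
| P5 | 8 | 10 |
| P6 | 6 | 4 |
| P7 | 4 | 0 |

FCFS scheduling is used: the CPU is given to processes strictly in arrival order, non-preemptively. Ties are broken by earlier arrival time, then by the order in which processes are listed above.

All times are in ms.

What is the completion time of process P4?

48

Gantt: | P7 0-4 | P2 4-16 | P3 16-26 | P1 26-33 | P6 33-39 | P5 39-47 | P4 47-48 |
Completion: P1=33  P2=16  P3=26  P4=48  P5=47  P6=39  P7=4
Turnaround (C−A): P1=29  P2=15  P3=23  P4=36  P5=37  P6=35  P7=4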